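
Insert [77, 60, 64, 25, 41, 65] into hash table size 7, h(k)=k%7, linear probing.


Insert 77: h=0 -> slot 0
Insert 60: h=4 -> slot 4
Insert 64: h=1 -> slot 1
Insert 25: h=4, 1 probes -> slot 5
Insert 41: h=6 -> slot 6
Insert 65: h=2 -> slot 2

Table: [77, 64, 65, None, 60, 25, 41]


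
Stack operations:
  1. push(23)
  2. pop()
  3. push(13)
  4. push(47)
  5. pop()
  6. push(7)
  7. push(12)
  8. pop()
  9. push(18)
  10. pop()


push(23) -> [23]
pop()->23, []
push(13) -> [13]
push(47) -> [13, 47]
pop()->47, [13]
push(7) -> [13, 7]
push(12) -> [13, 7, 12]
pop()->12, [13, 7]
push(18) -> [13, 7, 18]
pop()->18, [13, 7]

Final stack: [13, 7]


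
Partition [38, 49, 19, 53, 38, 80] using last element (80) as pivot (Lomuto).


Pivot: 80
  38 <= 80: advance i (no swap)
  49 <= 80: advance i (no swap)
  19 <= 80: advance i (no swap)
  53 <= 80: advance i (no swap)
  38 <= 80: advance i (no swap)
Place pivot at 5: [38, 49, 19, 53, 38, 80]

Partitioned: [38, 49, 19, 53, 38, 80]


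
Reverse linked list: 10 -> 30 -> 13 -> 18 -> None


Step 1: curr=10, set curr.next=prev(None) | reversed so far: 10
Step 2: curr=30, set curr.next=prev(10) | reversed so far: 30 -> 10
Step 3: curr=13, set curr.next=prev(30) | reversed so far: 13 -> 30 -> 10
Step 4: curr=18, set curr.next=prev(13) | reversed so far: 18 -> 13 -> 30 -> 10

18 -> 13 -> 30 -> 10 -> None


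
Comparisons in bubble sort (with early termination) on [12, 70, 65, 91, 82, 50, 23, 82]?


Algorithm: bubble sort (with early termination)
Input: [12, 70, 65, 91, 82, 50, 23, 82]
Sorted: [12, 23, 50, 65, 70, 82, 82, 91]

27


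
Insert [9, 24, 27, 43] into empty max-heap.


Insert 9: [9]
Insert 24: [24, 9]
Insert 27: [27, 9, 24]
Insert 43: [43, 27, 24, 9]

Final heap: [43, 27, 24, 9]


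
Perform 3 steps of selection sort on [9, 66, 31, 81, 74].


Initial: [9, 66, 31, 81, 74]
Step 1: min=9 at 0
  Swap: [9, 66, 31, 81, 74]
Step 2: min=31 at 2
  Swap: [9, 31, 66, 81, 74]
Step 3: min=66 at 2
  Swap: [9, 31, 66, 81, 74]

After 3 steps: [9, 31, 66, 81, 74]


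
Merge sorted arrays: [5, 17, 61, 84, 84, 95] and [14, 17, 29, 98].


Take 5 from A
Take 14 from B
Take 17 from A
Take 17 from B
Take 29 from B
Take 61 from A
Take 84 from A
Take 84 from A
Take 95 from A

Merged: [5, 14, 17, 17, 29, 61, 84, 84, 95, 98]


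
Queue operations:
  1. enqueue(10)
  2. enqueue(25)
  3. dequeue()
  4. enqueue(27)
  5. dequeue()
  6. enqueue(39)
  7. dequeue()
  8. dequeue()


enqueue(10) -> [10]
enqueue(25) -> [10, 25]
dequeue()->10, [25]
enqueue(27) -> [25, 27]
dequeue()->25, [27]
enqueue(39) -> [27, 39]
dequeue()->27, [39]
dequeue()->39, []

Final queue: []


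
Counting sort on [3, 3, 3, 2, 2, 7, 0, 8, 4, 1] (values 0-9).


Input: [3, 3, 3, 2, 2, 7, 0, 8, 4, 1]
Counts: [1, 1, 2, 3, 1, 0, 0, 1, 1, 0]

Sorted: [0, 1, 2, 2, 3, 3, 3, 4, 7, 8]


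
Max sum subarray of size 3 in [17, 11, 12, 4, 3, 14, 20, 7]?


[0:3]: 40
[1:4]: 27
[2:5]: 19
[3:6]: 21
[4:7]: 37
[5:8]: 41

Max: 41 at [5:8]


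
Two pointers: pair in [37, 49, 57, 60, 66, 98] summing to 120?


lo=0(37)+hi=5(98)=135
lo=0(37)+hi=4(66)=103
lo=1(49)+hi=4(66)=115
lo=2(57)+hi=4(66)=123
lo=2(57)+hi=3(60)=117

No pair found


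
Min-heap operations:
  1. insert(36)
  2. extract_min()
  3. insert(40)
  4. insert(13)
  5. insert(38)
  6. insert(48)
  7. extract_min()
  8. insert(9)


insert(36) -> [36]
extract_min()->36, []
insert(40) -> [40]
insert(13) -> [13, 40]
insert(38) -> [13, 40, 38]
insert(48) -> [13, 40, 38, 48]
extract_min()->13, [38, 40, 48]
insert(9) -> [9, 38, 48, 40]

Final heap: [9, 38, 48, 40]


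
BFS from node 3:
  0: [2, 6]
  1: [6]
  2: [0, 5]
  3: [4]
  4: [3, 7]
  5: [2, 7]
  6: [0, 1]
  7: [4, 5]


Visit 3, enqueue [4]
Visit 4, enqueue [7]
Visit 7, enqueue [5]
Visit 5, enqueue [2]
Visit 2, enqueue [0]
Visit 0, enqueue [6]
Visit 6, enqueue [1]
Visit 1, enqueue []

BFS order: [3, 4, 7, 5, 2, 0, 6, 1]


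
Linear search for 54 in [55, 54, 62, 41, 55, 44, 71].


i=0: 55!=54
i=1: 54==54 found!

Found at 1, 2 comps


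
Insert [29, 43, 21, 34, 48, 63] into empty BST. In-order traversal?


Insert 29: root
Insert 43: R from 29
Insert 21: L from 29
Insert 34: R from 29 -> L from 43
Insert 48: R from 29 -> R from 43
Insert 63: R from 29 -> R from 43 -> R from 48

In-order: [21, 29, 34, 43, 48, 63]


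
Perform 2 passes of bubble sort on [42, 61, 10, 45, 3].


Initial: [42, 61, 10, 45, 3]
Pass 1: [42, 10, 45, 3, 61] (3 swaps)
Pass 2: [10, 42, 3, 45, 61] (2 swaps)

After 2 passes: [10, 42, 3, 45, 61]


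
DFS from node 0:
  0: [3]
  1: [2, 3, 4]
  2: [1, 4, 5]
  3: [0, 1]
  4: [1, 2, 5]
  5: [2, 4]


Visit 0, push [3]
Visit 3, push [1]
Visit 1, push [4, 2]
Visit 2, push [5, 4]
Visit 4, push [5]
Visit 5, push []

DFS order: [0, 3, 1, 2, 4, 5]


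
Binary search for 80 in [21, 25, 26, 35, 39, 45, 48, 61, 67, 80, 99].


Step 1: lo=0, hi=10, mid=5, val=45
Step 2: lo=6, hi=10, mid=8, val=67
Step 3: lo=9, hi=10, mid=9, val=80

Found at index 9


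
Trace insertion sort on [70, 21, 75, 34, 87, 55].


Initial: [70, 21, 75, 34, 87, 55]
Insert 21: [21, 70, 75, 34, 87, 55]
Insert 75: [21, 70, 75, 34, 87, 55]
Insert 34: [21, 34, 70, 75, 87, 55]
Insert 87: [21, 34, 70, 75, 87, 55]
Insert 55: [21, 34, 55, 70, 75, 87]

Sorted: [21, 34, 55, 70, 75, 87]


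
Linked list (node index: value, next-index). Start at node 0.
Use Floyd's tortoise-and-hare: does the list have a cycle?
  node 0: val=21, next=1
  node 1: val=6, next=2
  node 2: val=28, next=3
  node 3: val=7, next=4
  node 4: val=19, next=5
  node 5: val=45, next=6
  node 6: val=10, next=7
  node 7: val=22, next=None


Floyd's tortoise (slow, +1) and hare (fast, +2):
  init: slow=0, fast=0
  step 1: slow=1, fast=2
  step 2: slow=2, fast=4
  step 3: slow=3, fast=6
  step 4: fast 6->7->None, no cycle

Cycle: no


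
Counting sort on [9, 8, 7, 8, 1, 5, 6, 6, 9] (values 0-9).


Input: [9, 8, 7, 8, 1, 5, 6, 6, 9]
Counts: [0, 1, 0, 0, 0, 1, 2, 1, 2, 2]

Sorted: [1, 5, 6, 6, 7, 8, 8, 9, 9]


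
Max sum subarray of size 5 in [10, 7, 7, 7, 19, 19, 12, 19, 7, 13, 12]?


[0:5]: 50
[1:6]: 59
[2:7]: 64
[3:8]: 76
[4:9]: 76
[5:10]: 70
[6:11]: 63

Max: 76 at [3:8]


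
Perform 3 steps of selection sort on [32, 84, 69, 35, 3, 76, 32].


Initial: [32, 84, 69, 35, 3, 76, 32]
Step 1: min=3 at 4
  Swap: [3, 84, 69, 35, 32, 76, 32]
Step 2: min=32 at 4
  Swap: [3, 32, 69, 35, 84, 76, 32]
Step 3: min=32 at 6
  Swap: [3, 32, 32, 35, 84, 76, 69]

After 3 steps: [3, 32, 32, 35, 84, 76, 69]


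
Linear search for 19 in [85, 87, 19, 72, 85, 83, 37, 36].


i=0: 85!=19
i=1: 87!=19
i=2: 19==19 found!

Found at 2, 3 comps


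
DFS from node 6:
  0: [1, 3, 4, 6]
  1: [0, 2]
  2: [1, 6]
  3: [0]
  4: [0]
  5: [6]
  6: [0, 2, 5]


Visit 6, push [5, 2, 0]
Visit 0, push [4, 3, 1]
Visit 1, push [2]
Visit 2, push []
Visit 3, push []
Visit 4, push []
Visit 5, push []

DFS order: [6, 0, 1, 2, 3, 4, 5]


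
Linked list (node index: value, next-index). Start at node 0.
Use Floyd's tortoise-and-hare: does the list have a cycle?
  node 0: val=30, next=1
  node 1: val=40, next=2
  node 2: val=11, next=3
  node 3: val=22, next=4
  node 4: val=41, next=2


Floyd's tortoise (slow, +1) and hare (fast, +2):
  init: slow=0, fast=0
  step 1: slow=1, fast=2
  step 2: slow=2, fast=4
  step 3: slow=3, fast=3
  slow == fast at node 3: cycle detected

Cycle: yes


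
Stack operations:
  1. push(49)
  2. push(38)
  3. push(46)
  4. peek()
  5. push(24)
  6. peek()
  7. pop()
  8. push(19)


push(49) -> [49]
push(38) -> [49, 38]
push(46) -> [49, 38, 46]
peek()->46
push(24) -> [49, 38, 46, 24]
peek()->24
pop()->24, [49, 38, 46]
push(19) -> [49, 38, 46, 19]

Final stack: [49, 38, 46, 19]


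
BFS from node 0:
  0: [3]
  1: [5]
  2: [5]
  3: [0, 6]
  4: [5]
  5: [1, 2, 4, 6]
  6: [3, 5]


Visit 0, enqueue [3]
Visit 3, enqueue [6]
Visit 6, enqueue [5]
Visit 5, enqueue [1, 2, 4]
Visit 1, enqueue []
Visit 2, enqueue []
Visit 4, enqueue []

BFS order: [0, 3, 6, 5, 1, 2, 4]


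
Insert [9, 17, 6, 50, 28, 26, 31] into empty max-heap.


Insert 9: [9]
Insert 17: [17, 9]
Insert 6: [17, 9, 6]
Insert 50: [50, 17, 6, 9]
Insert 28: [50, 28, 6, 9, 17]
Insert 26: [50, 28, 26, 9, 17, 6]
Insert 31: [50, 28, 31, 9, 17, 6, 26]

Final heap: [50, 28, 31, 9, 17, 6, 26]


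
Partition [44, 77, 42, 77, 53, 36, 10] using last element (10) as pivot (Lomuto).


Pivot: 10
Place pivot at 0: [10, 77, 42, 77, 53, 36, 44]

Partitioned: [10, 77, 42, 77, 53, 36, 44]


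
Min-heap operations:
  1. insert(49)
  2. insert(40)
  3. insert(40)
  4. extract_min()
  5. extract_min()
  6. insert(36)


insert(49) -> [49]
insert(40) -> [40, 49]
insert(40) -> [40, 49, 40]
extract_min()->40, [40, 49]
extract_min()->40, [49]
insert(36) -> [36, 49]

Final heap: [36, 49]


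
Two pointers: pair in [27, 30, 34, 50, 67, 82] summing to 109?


lo=0(27)+hi=5(82)=109

Yes: 27+82=109


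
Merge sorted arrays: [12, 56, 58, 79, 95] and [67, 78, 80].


Take 12 from A
Take 56 from A
Take 58 from A
Take 67 from B
Take 78 from B
Take 79 from A
Take 80 from B

Merged: [12, 56, 58, 67, 78, 79, 80, 95]


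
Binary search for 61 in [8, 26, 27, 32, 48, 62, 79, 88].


Step 1: lo=0, hi=7, mid=3, val=32
Step 2: lo=4, hi=7, mid=5, val=62
Step 3: lo=4, hi=4, mid=4, val=48

Not found


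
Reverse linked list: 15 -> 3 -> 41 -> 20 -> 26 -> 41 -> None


Step 1: curr=15, set curr.next=prev(None) | reversed so far: 15
Step 2: curr=3, set curr.next=prev(15) | reversed so far: 3 -> 15
Step 3: curr=41, set curr.next=prev(3) | reversed so far: 41 -> 3 -> 15
Step 4: curr=20, set curr.next=prev(41) | reversed so far: 20 -> 41 -> 3 -> 15
Step 5: curr=26, set curr.next=prev(20) | reversed so far: 26 -> 20 -> 41 -> 3 -> 15
Step 6: curr=41, set curr.next=prev(26) | reversed so far: 41 -> 26 -> 20 -> 41 -> 3 -> 15

41 -> 26 -> 20 -> 41 -> 3 -> 15 -> None


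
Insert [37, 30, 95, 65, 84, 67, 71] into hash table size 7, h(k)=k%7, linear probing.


Insert 37: h=2 -> slot 2
Insert 30: h=2, 1 probes -> slot 3
Insert 95: h=4 -> slot 4
Insert 65: h=2, 3 probes -> slot 5
Insert 84: h=0 -> slot 0
Insert 67: h=4, 2 probes -> slot 6
Insert 71: h=1 -> slot 1

Table: [84, 71, 37, 30, 95, 65, 67]


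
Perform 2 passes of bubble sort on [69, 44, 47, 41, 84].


Initial: [69, 44, 47, 41, 84]
Pass 1: [44, 47, 41, 69, 84] (3 swaps)
Pass 2: [44, 41, 47, 69, 84] (1 swaps)

After 2 passes: [44, 41, 47, 69, 84]


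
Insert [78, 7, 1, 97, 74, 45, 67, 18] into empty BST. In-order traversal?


Insert 78: root
Insert 7: L from 78
Insert 1: L from 78 -> L from 7
Insert 97: R from 78
Insert 74: L from 78 -> R from 7
Insert 45: L from 78 -> R from 7 -> L from 74
Insert 67: L from 78 -> R from 7 -> L from 74 -> R from 45
Insert 18: L from 78 -> R from 7 -> L from 74 -> L from 45

In-order: [1, 7, 18, 45, 67, 74, 78, 97]


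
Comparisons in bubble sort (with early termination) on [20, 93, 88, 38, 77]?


Algorithm: bubble sort (with early termination)
Input: [20, 93, 88, 38, 77]
Sorted: [20, 38, 77, 88, 93]

9


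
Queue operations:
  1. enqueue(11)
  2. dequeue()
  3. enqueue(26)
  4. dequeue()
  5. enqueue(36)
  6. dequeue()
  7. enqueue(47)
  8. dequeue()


enqueue(11) -> [11]
dequeue()->11, []
enqueue(26) -> [26]
dequeue()->26, []
enqueue(36) -> [36]
dequeue()->36, []
enqueue(47) -> [47]
dequeue()->47, []

Final queue: []


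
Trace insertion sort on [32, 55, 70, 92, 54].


Initial: [32, 55, 70, 92, 54]
Insert 55: [32, 55, 70, 92, 54]
Insert 70: [32, 55, 70, 92, 54]
Insert 92: [32, 55, 70, 92, 54]
Insert 54: [32, 54, 55, 70, 92]

Sorted: [32, 54, 55, 70, 92]


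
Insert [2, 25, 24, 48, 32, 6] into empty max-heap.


Insert 2: [2]
Insert 25: [25, 2]
Insert 24: [25, 2, 24]
Insert 48: [48, 25, 24, 2]
Insert 32: [48, 32, 24, 2, 25]
Insert 6: [48, 32, 24, 2, 25, 6]

Final heap: [48, 32, 24, 2, 25, 6]


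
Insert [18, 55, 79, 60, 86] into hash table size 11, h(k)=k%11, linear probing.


Insert 18: h=7 -> slot 7
Insert 55: h=0 -> slot 0
Insert 79: h=2 -> slot 2
Insert 60: h=5 -> slot 5
Insert 86: h=9 -> slot 9

Table: [55, None, 79, None, None, 60, None, 18, None, 86, None]


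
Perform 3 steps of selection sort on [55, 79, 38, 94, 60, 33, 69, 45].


Initial: [55, 79, 38, 94, 60, 33, 69, 45]
Step 1: min=33 at 5
  Swap: [33, 79, 38, 94, 60, 55, 69, 45]
Step 2: min=38 at 2
  Swap: [33, 38, 79, 94, 60, 55, 69, 45]
Step 3: min=45 at 7
  Swap: [33, 38, 45, 94, 60, 55, 69, 79]

After 3 steps: [33, 38, 45, 94, 60, 55, 69, 79]


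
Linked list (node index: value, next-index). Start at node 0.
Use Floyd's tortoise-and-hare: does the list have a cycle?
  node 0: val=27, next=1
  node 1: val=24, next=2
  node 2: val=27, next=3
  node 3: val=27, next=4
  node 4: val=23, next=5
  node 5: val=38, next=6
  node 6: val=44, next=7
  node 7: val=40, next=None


Floyd's tortoise (slow, +1) and hare (fast, +2):
  init: slow=0, fast=0
  step 1: slow=1, fast=2
  step 2: slow=2, fast=4
  step 3: slow=3, fast=6
  step 4: fast 6->7->None, no cycle

Cycle: no


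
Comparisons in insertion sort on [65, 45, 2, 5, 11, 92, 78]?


Algorithm: insertion sort
Input: [65, 45, 2, 5, 11, 92, 78]
Sorted: [2, 5, 11, 45, 65, 78, 92]

12


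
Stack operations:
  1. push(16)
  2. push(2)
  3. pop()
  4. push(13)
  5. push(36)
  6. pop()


push(16) -> [16]
push(2) -> [16, 2]
pop()->2, [16]
push(13) -> [16, 13]
push(36) -> [16, 13, 36]
pop()->36, [16, 13]

Final stack: [16, 13]


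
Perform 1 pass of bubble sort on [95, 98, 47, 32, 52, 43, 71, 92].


Initial: [95, 98, 47, 32, 52, 43, 71, 92]
Pass 1: [95, 47, 32, 52, 43, 71, 92, 98] (6 swaps)

After 1 pass: [95, 47, 32, 52, 43, 71, 92, 98]


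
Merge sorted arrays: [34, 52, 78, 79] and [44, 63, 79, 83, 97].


Take 34 from A
Take 44 from B
Take 52 from A
Take 63 from B
Take 78 from A
Take 79 from A

Merged: [34, 44, 52, 63, 78, 79, 79, 83, 97]


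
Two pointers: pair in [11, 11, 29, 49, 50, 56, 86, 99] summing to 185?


lo=0(11)+hi=7(99)=110
lo=1(11)+hi=7(99)=110
lo=2(29)+hi=7(99)=128
lo=3(49)+hi=7(99)=148
lo=4(50)+hi=7(99)=149
lo=5(56)+hi=7(99)=155
lo=6(86)+hi=7(99)=185

Yes: 86+99=185


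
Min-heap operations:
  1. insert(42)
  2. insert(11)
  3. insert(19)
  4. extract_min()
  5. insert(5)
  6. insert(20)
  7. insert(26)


insert(42) -> [42]
insert(11) -> [11, 42]
insert(19) -> [11, 42, 19]
extract_min()->11, [19, 42]
insert(5) -> [5, 42, 19]
insert(20) -> [5, 20, 19, 42]
insert(26) -> [5, 20, 19, 42, 26]

Final heap: [5, 20, 19, 42, 26]


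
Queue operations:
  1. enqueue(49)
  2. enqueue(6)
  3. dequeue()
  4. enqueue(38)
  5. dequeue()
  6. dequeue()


enqueue(49) -> [49]
enqueue(6) -> [49, 6]
dequeue()->49, [6]
enqueue(38) -> [6, 38]
dequeue()->6, [38]
dequeue()->38, []

Final queue: []


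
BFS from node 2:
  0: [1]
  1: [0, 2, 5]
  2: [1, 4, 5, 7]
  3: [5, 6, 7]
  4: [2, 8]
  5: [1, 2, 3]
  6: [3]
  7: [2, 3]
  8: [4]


Visit 2, enqueue [1, 4, 5, 7]
Visit 1, enqueue [0]
Visit 4, enqueue [8]
Visit 5, enqueue [3]
Visit 7, enqueue []
Visit 0, enqueue []
Visit 8, enqueue []
Visit 3, enqueue [6]
Visit 6, enqueue []

BFS order: [2, 1, 4, 5, 7, 0, 8, 3, 6]


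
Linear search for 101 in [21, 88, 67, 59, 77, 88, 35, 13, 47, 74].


i=0: 21!=101
i=1: 88!=101
i=2: 67!=101
i=3: 59!=101
i=4: 77!=101
i=5: 88!=101
i=6: 35!=101
i=7: 13!=101
i=8: 47!=101
i=9: 74!=101

Not found, 10 comps


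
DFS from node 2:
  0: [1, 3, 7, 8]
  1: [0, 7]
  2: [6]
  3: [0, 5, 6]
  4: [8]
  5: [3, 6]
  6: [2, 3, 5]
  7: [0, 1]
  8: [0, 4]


Visit 2, push [6]
Visit 6, push [5, 3]
Visit 3, push [5, 0]
Visit 0, push [8, 7, 1]
Visit 1, push [7]
Visit 7, push []
Visit 8, push [4]
Visit 4, push []
Visit 5, push []

DFS order: [2, 6, 3, 0, 1, 7, 8, 4, 5]


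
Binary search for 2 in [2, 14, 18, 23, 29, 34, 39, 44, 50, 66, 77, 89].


Step 1: lo=0, hi=11, mid=5, val=34
Step 2: lo=0, hi=4, mid=2, val=18
Step 3: lo=0, hi=1, mid=0, val=2

Found at index 0


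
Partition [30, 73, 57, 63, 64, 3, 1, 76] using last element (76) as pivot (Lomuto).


Pivot: 76
  30 <= 76: advance i (no swap)
  73 <= 76: advance i (no swap)
  57 <= 76: advance i (no swap)
  63 <= 76: advance i (no swap)
  64 <= 76: advance i (no swap)
  3 <= 76: advance i (no swap)
  1 <= 76: advance i (no swap)
Place pivot at 7: [30, 73, 57, 63, 64, 3, 1, 76]

Partitioned: [30, 73, 57, 63, 64, 3, 1, 76]


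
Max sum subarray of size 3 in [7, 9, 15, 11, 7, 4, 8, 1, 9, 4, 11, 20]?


[0:3]: 31
[1:4]: 35
[2:5]: 33
[3:6]: 22
[4:7]: 19
[5:8]: 13
[6:9]: 18
[7:10]: 14
[8:11]: 24
[9:12]: 35

Max: 35 at [1:4]


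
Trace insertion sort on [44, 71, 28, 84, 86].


Initial: [44, 71, 28, 84, 86]
Insert 71: [44, 71, 28, 84, 86]
Insert 28: [28, 44, 71, 84, 86]
Insert 84: [28, 44, 71, 84, 86]
Insert 86: [28, 44, 71, 84, 86]

Sorted: [28, 44, 71, 84, 86]


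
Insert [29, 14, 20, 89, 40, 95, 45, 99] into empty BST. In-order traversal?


Insert 29: root
Insert 14: L from 29
Insert 20: L from 29 -> R from 14
Insert 89: R from 29
Insert 40: R from 29 -> L from 89
Insert 95: R from 29 -> R from 89
Insert 45: R from 29 -> L from 89 -> R from 40
Insert 99: R from 29 -> R from 89 -> R from 95

In-order: [14, 20, 29, 40, 45, 89, 95, 99]


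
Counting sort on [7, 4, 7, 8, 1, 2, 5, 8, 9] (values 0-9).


Input: [7, 4, 7, 8, 1, 2, 5, 8, 9]
Counts: [0, 1, 1, 0, 1, 1, 0, 2, 2, 1]

Sorted: [1, 2, 4, 5, 7, 7, 8, 8, 9]


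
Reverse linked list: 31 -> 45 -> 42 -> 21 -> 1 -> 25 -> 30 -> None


Step 1: curr=31, set curr.next=prev(None) | reversed so far: 31
Step 2: curr=45, set curr.next=prev(31) | reversed so far: 45 -> 31
Step 3: curr=42, set curr.next=prev(45) | reversed so far: 42 -> 45 -> 31
Step 4: curr=21, set curr.next=prev(42) | reversed so far: 21 -> 42 -> 45 -> 31
Step 5: curr=1, set curr.next=prev(21) | reversed so far: 1 -> 21 -> 42 -> 45 -> 31
Step 6: curr=25, set curr.next=prev(1) | reversed so far: 25 -> 1 -> 21 -> 42 -> 45 -> 31
Step 7: curr=30, set curr.next=prev(25) | reversed so far: 30 -> 25 -> 1 -> 21 -> 42 -> 45 -> 31

30 -> 25 -> 1 -> 21 -> 42 -> 45 -> 31 -> None


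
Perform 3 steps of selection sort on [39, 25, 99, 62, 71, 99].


Initial: [39, 25, 99, 62, 71, 99]
Step 1: min=25 at 1
  Swap: [25, 39, 99, 62, 71, 99]
Step 2: min=39 at 1
  Swap: [25, 39, 99, 62, 71, 99]
Step 3: min=62 at 3
  Swap: [25, 39, 62, 99, 71, 99]

After 3 steps: [25, 39, 62, 99, 71, 99]


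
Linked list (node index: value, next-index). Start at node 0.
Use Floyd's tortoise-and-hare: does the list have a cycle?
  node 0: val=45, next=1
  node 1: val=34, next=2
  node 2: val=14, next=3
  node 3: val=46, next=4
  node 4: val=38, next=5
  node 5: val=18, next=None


Floyd's tortoise (slow, +1) and hare (fast, +2):
  init: slow=0, fast=0
  step 1: slow=1, fast=2
  step 2: slow=2, fast=4
  step 3: fast 4->5->None, no cycle

Cycle: no


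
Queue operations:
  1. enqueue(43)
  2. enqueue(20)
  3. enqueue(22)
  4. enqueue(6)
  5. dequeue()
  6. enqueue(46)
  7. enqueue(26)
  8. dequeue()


enqueue(43) -> [43]
enqueue(20) -> [43, 20]
enqueue(22) -> [43, 20, 22]
enqueue(6) -> [43, 20, 22, 6]
dequeue()->43, [20, 22, 6]
enqueue(46) -> [20, 22, 6, 46]
enqueue(26) -> [20, 22, 6, 46, 26]
dequeue()->20, [22, 6, 46, 26]

Final queue: [22, 6, 46, 26]


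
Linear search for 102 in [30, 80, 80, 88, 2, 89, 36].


i=0: 30!=102
i=1: 80!=102
i=2: 80!=102
i=3: 88!=102
i=4: 2!=102
i=5: 89!=102
i=6: 36!=102

Not found, 7 comps


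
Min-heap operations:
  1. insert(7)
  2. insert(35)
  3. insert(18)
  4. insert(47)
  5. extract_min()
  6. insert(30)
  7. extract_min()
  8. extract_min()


insert(7) -> [7]
insert(35) -> [7, 35]
insert(18) -> [7, 35, 18]
insert(47) -> [7, 35, 18, 47]
extract_min()->7, [18, 35, 47]
insert(30) -> [18, 30, 47, 35]
extract_min()->18, [30, 35, 47]
extract_min()->30, [35, 47]

Final heap: [35, 47]


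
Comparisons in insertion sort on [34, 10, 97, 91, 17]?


Algorithm: insertion sort
Input: [34, 10, 97, 91, 17]
Sorted: [10, 17, 34, 91, 97]

8


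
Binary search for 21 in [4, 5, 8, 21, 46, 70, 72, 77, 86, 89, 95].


Step 1: lo=0, hi=10, mid=5, val=70
Step 2: lo=0, hi=4, mid=2, val=8
Step 3: lo=3, hi=4, mid=3, val=21

Found at index 3


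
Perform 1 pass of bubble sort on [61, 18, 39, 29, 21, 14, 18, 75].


Initial: [61, 18, 39, 29, 21, 14, 18, 75]
Pass 1: [18, 39, 29, 21, 14, 18, 61, 75] (6 swaps)

After 1 pass: [18, 39, 29, 21, 14, 18, 61, 75]


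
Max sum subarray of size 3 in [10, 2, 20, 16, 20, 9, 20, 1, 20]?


[0:3]: 32
[1:4]: 38
[2:5]: 56
[3:6]: 45
[4:7]: 49
[5:8]: 30
[6:9]: 41

Max: 56 at [2:5]


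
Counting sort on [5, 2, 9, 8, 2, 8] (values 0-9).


Input: [5, 2, 9, 8, 2, 8]
Counts: [0, 0, 2, 0, 0, 1, 0, 0, 2, 1]

Sorted: [2, 2, 5, 8, 8, 9]


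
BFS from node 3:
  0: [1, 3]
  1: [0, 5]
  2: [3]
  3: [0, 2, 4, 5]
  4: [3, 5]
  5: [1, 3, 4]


Visit 3, enqueue [0, 2, 4, 5]
Visit 0, enqueue [1]
Visit 2, enqueue []
Visit 4, enqueue []
Visit 5, enqueue []
Visit 1, enqueue []

BFS order: [3, 0, 2, 4, 5, 1]


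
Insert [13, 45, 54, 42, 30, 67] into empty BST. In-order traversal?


Insert 13: root
Insert 45: R from 13
Insert 54: R from 13 -> R from 45
Insert 42: R from 13 -> L from 45
Insert 30: R from 13 -> L from 45 -> L from 42
Insert 67: R from 13 -> R from 45 -> R from 54

In-order: [13, 30, 42, 45, 54, 67]


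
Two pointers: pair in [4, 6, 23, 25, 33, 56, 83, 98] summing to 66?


lo=0(4)+hi=7(98)=102
lo=0(4)+hi=6(83)=87
lo=0(4)+hi=5(56)=60
lo=1(6)+hi=5(56)=62
lo=2(23)+hi=5(56)=79
lo=2(23)+hi=4(33)=56
lo=3(25)+hi=4(33)=58

No pair found


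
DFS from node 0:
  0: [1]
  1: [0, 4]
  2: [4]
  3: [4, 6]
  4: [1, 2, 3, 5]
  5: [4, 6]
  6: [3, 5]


Visit 0, push [1]
Visit 1, push [4]
Visit 4, push [5, 3, 2]
Visit 2, push []
Visit 3, push [6]
Visit 6, push [5]
Visit 5, push []

DFS order: [0, 1, 4, 2, 3, 6, 5]


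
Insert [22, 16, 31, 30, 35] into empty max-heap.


Insert 22: [22]
Insert 16: [22, 16]
Insert 31: [31, 16, 22]
Insert 30: [31, 30, 22, 16]
Insert 35: [35, 31, 22, 16, 30]

Final heap: [35, 31, 22, 16, 30]


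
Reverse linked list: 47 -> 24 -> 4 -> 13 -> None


Step 1: curr=47, set curr.next=prev(None) | reversed so far: 47
Step 2: curr=24, set curr.next=prev(47) | reversed so far: 24 -> 47
Step 3: curr=4, set curr.next=prev(24) | reversed so far: 4 -> 24 -> 47
Step 4: curr=13, set curr.next=prev(4) | reversed so far: 13 -> 4 -> 24 -> 47

13 -> 4 -> 24 -> 47 -> None


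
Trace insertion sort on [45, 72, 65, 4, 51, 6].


Initial: [45, 72, 65, 4, 51, 6]
Insert 72: [45, 72, 65, 4, 51, 6]
Insert 65: [45, 65, 72, 4, 51, 6]
Insert 4: [4, 45, 65, 72, 51, 6]
Insert 51: [4, 45, 51, 65, 72, 6]
Insert 6: [4, 6, 45, 51, 65, 72]

Sorted: [4, 6, 45, 51, 65, 72]


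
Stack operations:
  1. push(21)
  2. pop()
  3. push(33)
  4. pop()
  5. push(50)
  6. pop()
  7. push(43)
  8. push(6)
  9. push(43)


push(21) -> [21]
pop()->21, []
push(33) -> [33]
pop()->33, []
push(50) -> [50]
pop()->50, []
push(43) -> [43]
push(6) -> [43, 6]
push(43) -> [43, 6, 43]

Final stack: [43, 6, 43]


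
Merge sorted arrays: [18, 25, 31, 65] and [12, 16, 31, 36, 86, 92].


Take 12 from B
Take 16 from B
Take 18 from A
Take 25 from A
Take 31 from A
Take 31 from B
Take 36 from B
Take 65 from A

Merged: [12, 16, 18, 25, 31, 31, 36, 65, 86, 92]


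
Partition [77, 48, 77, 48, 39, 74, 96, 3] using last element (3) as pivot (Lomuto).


Pivot: 3
Place pivot at 0: [3, 48, 77, 48, 39, 74, 96, 77]

Partitioned: [3, 48, 77, 48, 39, 74, 96, 77]


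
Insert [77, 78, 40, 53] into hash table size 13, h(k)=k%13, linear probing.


Insert 77: h=12 -> slot 12
Insert 78: h=0 -> slot 0
Insert 40: h=1 -> slot 1
Insert 53: h=1, 1 probes -> slot 2

Table: [78, 40, 53, None, None, None, None, None, None, None, None, None, 77]


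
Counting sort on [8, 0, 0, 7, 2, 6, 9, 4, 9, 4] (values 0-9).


Input: [8, 0, 0, 7, 2, 6, 9, 4, 9, 4]
Counts: [2, 0, 1, 0, 2, 0, 1, 1, 1, 2]

Sorted: [0, 0, 2, 4, 4, 6, 7, 8, 9, 9]


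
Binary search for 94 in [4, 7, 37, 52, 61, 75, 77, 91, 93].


Step 1: lo=0, hi=8, mid=4, val=61
Step 2: lo=5, hi=8, mid=6, val=77
Step 3: lo=7, hi=8, mid=7, val=91
Step 4: lo=8, hi=8, mid=8, val=93

Not found


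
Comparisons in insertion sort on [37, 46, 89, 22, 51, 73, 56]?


Algorithm: insertion sort
Input: [37, 46, 89, 22, 51, 73, 56]
Sorted: [22, 37, 46, 51, 56, 73, 89]

12


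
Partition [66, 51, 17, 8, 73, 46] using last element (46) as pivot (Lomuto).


Pivot: 46
  17 <= 46: swap -> [17, 51, 66, 8, 73, 46]
  8 <= 46: swap -> [17, 8, 66, 51, 73, 46]
Place pivot at 2: [17, 8, 46, 51, 73, 66]

Partitioned: [17, 8, 46, 51, 73, 66]


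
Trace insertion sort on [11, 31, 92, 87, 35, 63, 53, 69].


Initial: [11, 31, 92, 87, 35, 63, 53, 69]
Insert 31: [11, 31, 92, 87, 35, 63, 53, 69]
Insert 92: [11, 31, 92, 87, 35, 63, 53, 69]
Insert 87: [11, 31, 87, 92, 35, 63, 53, 69]
Insert 35: [11, 31, 35, 87, 92, 63, 53, 69]
Insert 63: [11, 31, 35, 63, 87, 92, 53, 69]
Insert 53: [11, 31, 35, 53, 63, 87, 92, 69]
Insert 69: [11, 31, 35, 53, 63, 69, 87, 92]

Sorted: [11, 31, 35, 53, 63, 69, 87, 92]


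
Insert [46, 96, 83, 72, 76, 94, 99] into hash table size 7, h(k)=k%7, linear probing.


Insert 46: h=4 -> slot 4
Insert 96: h=5 -> slot 5
Insert 83: h=6 -> slot 6
Insert 72: h=2 -> slot 2
Insert 76: h=6, 1 probes -> slot 0
Insert 94: h=3 -> slot 3
Insert 99: h=1 -> slot 1

Table: [76, 99, 72, 94, 46, 96, 83]


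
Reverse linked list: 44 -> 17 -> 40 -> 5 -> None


Step 1: curr=44, set curr.next=prev(None) | reversed so far: 44
Step 2: curr=17, set curr.next=prev(44) | reversed so far: 17 -> 44
Step 3: curr=40, set curr.next=prev(17) | reversed so far: 40 -> 17 -> 44
Step 4: curr=5, set curr.next=prev(40) | reversed so far: 5 -> 40 -> 17 -> 44

5 -> 40 -> 17 -> 44 -> None


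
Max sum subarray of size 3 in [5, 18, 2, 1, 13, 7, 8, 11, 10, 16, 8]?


[0:3]: 25
[1:4]: 21
[2:5]: 16
[3:6]: 21
[4:7]: 28
[5:8]: 26
[6:9]: 29
[7:10]: 37
[8:11]: 34

Max: 37 at [7:10]


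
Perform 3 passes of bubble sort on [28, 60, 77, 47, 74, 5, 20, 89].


Initial: [28, 60, 77, 47, 74, 5, 20, 89]
Pass 1: [28, 60, 47, 74, 5, 20, 77, 89] (4 swaps)
Pass 2: [28, 47, 60, 5, 20, 74, 77, 89] (3 swaps)
Pass 3: [28, 47, 5, 20, 60, 74, 77, 89] (2 swaps)

After 3 passes: [28, 47, 5, 20, 60, 74, 77, 89]


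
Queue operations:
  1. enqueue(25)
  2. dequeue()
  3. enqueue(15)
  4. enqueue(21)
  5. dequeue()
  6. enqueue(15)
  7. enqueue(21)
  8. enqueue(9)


enqueue(25) -> [25]
dequeue()->25, []
enqueue(15) -> [15]
enqueue(21) -> [15, 21]
dequeue()->15, [21]
enqueue(15) -> [21, 15]
enqueue(21) -> [21, 15, 21]
enqueue(9) -> [21, 15, 21, 9]

Final queue: [21, 15, 21, 9]


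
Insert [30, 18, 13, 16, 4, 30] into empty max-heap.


Insert 30: [30]
Insert 18: [30, 18]
Insert 13: [30, 18, 13]
Insert 16: [30, 18, 13, 16]
Insert 4: [30, 18, 13, 16, 4]
Insert 30: [30, 18, 30, 16, 4, 13]

Final heap: [30, 18, 30, 16, 4, 13]


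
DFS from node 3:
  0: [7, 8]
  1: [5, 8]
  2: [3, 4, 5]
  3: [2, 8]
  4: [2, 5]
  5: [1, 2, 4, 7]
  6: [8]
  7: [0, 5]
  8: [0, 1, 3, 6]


Visit 3, push [8, 2]
Visit 2, push [5, 4]
Visit 4, push [5]
Visit 5, push [7, 1]
Visit 1, push [8]
Visit 8, push [6, 0]
Visit 0, push [7]
Visit 7, push []
Visit 6, push []

DFS order: [3, 2, 4, 5, 1, 8, 0, 7, 6]


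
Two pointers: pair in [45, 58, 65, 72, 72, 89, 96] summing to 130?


lo=0(45)+hi=6(96)=141
lo=0(45)+hi=5(89)=134
lo=0(45)+hi=4(72)=117
lo=1(58)+hi=4(72)=130

Yes: 58+72=130


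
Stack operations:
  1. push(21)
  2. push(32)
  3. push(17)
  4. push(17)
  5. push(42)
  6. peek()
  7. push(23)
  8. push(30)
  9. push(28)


push(21) -> [21]
push(32) -> [21, 32]
push(17) -> [21, 32, 17]
push(17) -> [21, 32, 17, 17]
push(42) -> [21, 32, 17, 17, 42]
peek()->42
push(23) -> [21, 32, 17, 17, 42, 23]
push(30) -> [21, 32, 17, 17, 42, 23, 30]
push(28) -> [21, 32, 17, 17, 42, 23, 30, 28]

Final stack: [21, 32, 17, 17, 42, 23, 30, 28]


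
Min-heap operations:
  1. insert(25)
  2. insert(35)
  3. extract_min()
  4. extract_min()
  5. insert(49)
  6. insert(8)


insert(25) -> [25]
insert(35) -> [25, 35]
extract_min()->25, [35]
extract_min()->35, []
insert(49) -> [49]
insert(8) -> [8, 49]

Final heap: [8, 49]


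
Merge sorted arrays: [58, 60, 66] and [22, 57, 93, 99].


Take 22 from B
Take 57 from B
Take 58 from A
Take 60 from A
Take 66 from A

Merged: [22, 57, 58, 60, 66, 93, 99]


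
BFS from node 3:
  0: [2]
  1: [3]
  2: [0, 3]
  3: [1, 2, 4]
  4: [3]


Visit 3, enqueue [1, 2, 4]
Visit 1, enqueue []
Visit 2, enqueue [0]
Visit 4, enqueue []
Visit 0, enqueue []

BFS order: [3, 1, 2, 4, 0]


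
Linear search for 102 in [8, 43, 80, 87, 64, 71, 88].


i=0: 8!=102
i=1: 43!=102
i=2: 80!=102
i=3: 87!=102
i=4: 64!=102
i=5: 71!=102
i=6: 88!=102

Not found, 7 comps


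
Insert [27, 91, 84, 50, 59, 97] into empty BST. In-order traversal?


Insert 27: root
Insert 91: R from 27
Insert 84: R from 27 -> L from 91
Insert 50: R from 27 -> L from 91 -> L from 84
Insert 59: R from 27 -> L from 91 -> L from 84 -> R from 50
Insert 97: R from 27 -> R from 91

In-order: [27, 50, 59, 84, 91, 97]


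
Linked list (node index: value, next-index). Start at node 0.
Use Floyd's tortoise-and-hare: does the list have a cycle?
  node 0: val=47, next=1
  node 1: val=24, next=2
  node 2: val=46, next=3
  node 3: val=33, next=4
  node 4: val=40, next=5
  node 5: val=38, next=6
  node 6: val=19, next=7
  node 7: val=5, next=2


Floyd's tortoise (slow, +1) and hare (fast, +2):
  init: slow=0, fast=0
  step 1: slow=1, fast=2
  step 2: slow=2, fast=4
  step 3: slow=3, fast=6
  step 4: slow=4, fast=2
  step 5: slow=5, fast=4
  step 6: slow=6, fast=6
  slow == fast at node 6: cycle detected

Cycle: yes


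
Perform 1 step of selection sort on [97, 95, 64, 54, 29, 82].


Initial: [97, 95, 64, 54, 29, 82]
Step 1: min=29 at 4
  Swap: [29, 95, 64, 54, 97, 82]

After 1 step: [29, 95, 64, 54, 97, 82]


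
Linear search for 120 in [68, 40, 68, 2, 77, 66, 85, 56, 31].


i=0: 68!=120
i=1: 40!=120
i=2: 68!=120
i=3: 2!=120
i=4: 77!=120
i=5: 66!=120
i=6: 85!=120
i=7: 56!=120
i=8: 31!=120

Not found, 9 comps


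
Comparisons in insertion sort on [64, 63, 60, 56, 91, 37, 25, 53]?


Algorithm: insertion sort
Input: [64, 63, 60, 56, 91, 37, 25, 53]
Sorted: [25, 37, 53, 56, 60, 63, 64, 91]

24


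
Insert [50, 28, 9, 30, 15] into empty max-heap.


Insert 50: [50]
Insert 28: [50, 28]
Insert 9: [50, 28, 9]
Insert 30: [50, 30, 9, 28]
Insert 15: [50, 30, 9, 28, 15]

Final heap: [50, 30, 9, 28, 15]


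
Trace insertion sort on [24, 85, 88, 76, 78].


Initial: [24, 85, 88, 76, 78]
Insert 85: [24, 85, 88, 76, 78]
Insert 88: [24, 85, 88, 76, 78]
Insert 76: [24, 76, 85, 88, 78]
Insert 78: [24, 76, 78, 85, 88]

Sorted: [24, 76, 78, 85, 88]


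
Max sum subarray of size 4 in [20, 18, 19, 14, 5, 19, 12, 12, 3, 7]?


[0:4]: 71
[1:5]: 56
[2:6]: 57
[3:7]: 50
[4:8]: 48
[5:9]: 46
[6:10]: 34

Max: 71 at [0:4]


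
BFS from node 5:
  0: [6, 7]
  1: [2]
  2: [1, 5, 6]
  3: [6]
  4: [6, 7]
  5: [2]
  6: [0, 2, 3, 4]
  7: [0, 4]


Visit 5, enqueue [2]
Visit 2, enqueue [1, 6]
Visit 1, enqueue []
Visit 6, enqueue [0, 3, 4]
Visit 0, enqueue [7]
Visit 3, enqueue []
Visit 4, enqueue []
Visit 7, enqueue []

BFS order: [5, 2, 1, 6, 0, 3, 4, 7]


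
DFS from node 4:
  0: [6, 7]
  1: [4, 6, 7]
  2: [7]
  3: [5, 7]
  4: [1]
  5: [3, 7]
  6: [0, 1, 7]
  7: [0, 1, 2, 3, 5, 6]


Visit 4, push [1]
Visit 1, push [7, 6]
Visit 6, push [7, 0]
Visit 0, push [7]
Visit 7, push [5, 3, 2]
Visit 2, push []
Visit 3, push [5]
Visit 5, push []

DFS order: [4, 1, 6, 0, 7, 2, 3, 5]


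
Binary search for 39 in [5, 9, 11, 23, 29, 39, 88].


Step 1: lo=0, hi=6, mid=3, val=23
Step 2: lo=4, hi=6, mid=5, val=39

Found at index 5


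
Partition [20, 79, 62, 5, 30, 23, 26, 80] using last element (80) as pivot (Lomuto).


Pivot: 80
  20 <= 80: advance i (no swap)
  79 <= 80: advance i (no swap)
  62 <= 80: advance i (no swap)
  5 <= 80: advance i (no swap)
  30 <= 80: advance i (no swap)
  23 <= 80: advance i (no swap)
  26 <= 80: advance i (no swap)
Place pivot at 7: [20, 79, 62, 5, 30, 23, 26, 80]

Partitioned: [20, 79, 62, 5, 30, 23, 26, 80]


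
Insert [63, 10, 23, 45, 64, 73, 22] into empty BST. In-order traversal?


Insert 63: root
Insert 10: L from 63
Insert 23: L from 63 -> R from 10
Insert 45: L from 63 -> R from 10 -> R from 23
Insert 64: R from 63
Insert 73: R from 63 -> R from 64
Insert 22: L from 63 -> R from 10 -> L from 23

In-order: [10, 22, 23, 45, 63, 64, 73]


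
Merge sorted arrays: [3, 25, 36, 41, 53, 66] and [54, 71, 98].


Take 3 from A
Take 25 from A
Take 36 from A
Take 41 from A
Take 53 from A
Take 54 from B
Take 66 from A

Merged: [3, 25, 36, 41, 53, 54, 66, 71, 98]


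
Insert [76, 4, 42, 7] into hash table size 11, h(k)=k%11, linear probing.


Insert 76: h=10 -> slot 10
Insert 4: h=4 -> slot 4
Insert 42: h=9 -> slot 9
Insert 7: h=7 -> slot 7

Table: [None, None, None, None, 4, None, None, 7, None, 42, 76]


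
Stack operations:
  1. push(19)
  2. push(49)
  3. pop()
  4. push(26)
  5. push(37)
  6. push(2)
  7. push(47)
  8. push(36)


push(19) -> [19]
push(49) -> [19, 49]
pop()->49, [19]
push(26) -> [19, 26]
push(37) -> [19, 26, 37]
push(2) -> [19, 26, 37, 2]
push(47) -> [19, 26, 37, 2, 47]
push(36) -> [19, 26, 37, 2, 47, 36]

Final stack: [19, 26, 37, 2, 47, 36]


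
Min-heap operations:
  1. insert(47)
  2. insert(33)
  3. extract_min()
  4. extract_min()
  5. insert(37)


insert(47) -> [47]
insert(33) -> [33, 47]
extract_min()->33, [47]
extract_min()->47, []
insert(37) -> [37]

Final heap: [37]


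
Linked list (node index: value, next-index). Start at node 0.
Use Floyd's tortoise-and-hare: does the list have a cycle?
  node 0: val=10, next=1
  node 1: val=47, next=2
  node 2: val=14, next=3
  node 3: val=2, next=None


Floyd's tortoise (slow, +1) and hare (fast, +2):
  init: slow=0, fast=0
  step 1: slow=1, fast=2
  step 2: fast 2->3->None, no cycle

Cycle: no


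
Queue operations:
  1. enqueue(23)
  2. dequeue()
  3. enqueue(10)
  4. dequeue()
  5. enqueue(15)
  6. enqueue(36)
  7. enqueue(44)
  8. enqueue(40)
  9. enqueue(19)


enqueue(23) -> [23]
dequeue()->23, []
enqueue(10) -> [10]
dequeue()->10, []
enqueue(15) -> [15]
enqueue(36) -> [15, 36]
enqueue(44) -> [15, 36, 44]
enqueue(40) -> [15, 36, 44, 40]
enqueue(19) -> [15, 36, 44, 40, 19]

Final queue: [15, 36, 44, 40, 19]


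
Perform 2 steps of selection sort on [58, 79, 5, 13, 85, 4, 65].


Initial: [58, 79, 5, 13, 85, 4, 65]
Step 1: min=4 at 5
  Swap: [4, 79, 5, 13, 85, 58, 65]
Step 2: min=5 at 2
  Swap: [4, 5, 79, 13, 85, 58, 65]

After 2 steps: [4, 5, 79, 13, 85, 58, 65]


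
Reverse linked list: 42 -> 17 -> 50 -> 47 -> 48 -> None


Step 1: curr=42, set curr.next=prev(None) | reversed so far: 42
Step 2: curr=17, set curr.next=prev(42) | reversed so far: 17 -> 42
Step 3: curr=50, set curr.next=prev(17) | reversed so far: 50 -> 17 -> 42
Step 4: curr=47, set curr.next=prev(50) | reversed so far: 47 -> 50 -> 17 -> 42
Step 5: curr=48, set curr.next=prev(47) | reversed so far: 48 -> 47 -> 50 -> 17 -> 42

48 -> 47 -> 50 -> 17 -> 42 -> None


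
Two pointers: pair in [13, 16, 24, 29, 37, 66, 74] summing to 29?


lo=0(13)+hi=6(74)=87
lo=0(13)+hi=5(66)=79
lo=0(13)+hi=4(37)=50
lo=0(13)+hi=3(29)=42
lo=0(13)+hi=2(24)=37
lo=0(13)+hi=1(16)=29

Yes: 13+16=29


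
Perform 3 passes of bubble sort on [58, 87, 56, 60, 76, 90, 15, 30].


Initial: [58, 87, 56, 60, 76, 90, 15, 30]
Pass 1: [58, 56, 60, 76, 87, 15, 30, 90] (5 swaps)
Pass 2: [56, 58, 60, 76, 15, 30, 87, 90] (3 swaps)
Pass 3: [56, 58, 60, 15, 30, 76, 87, 90] (2 swaps)

After 3 passes: [56, 58, 60, 15, 30, 76, 87, 90]


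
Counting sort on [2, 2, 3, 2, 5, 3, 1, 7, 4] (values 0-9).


Input: [2, 2, 3, 2, 5, 3, 1, 7, 4]
Counts: [0, 1, 3, 2, 1, 1, 0, 1, 0, 0]

Sorted: [1, 2, 2, 2, 3, 3, 4, 5, 7]


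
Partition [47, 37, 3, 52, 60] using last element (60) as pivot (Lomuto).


Pivot: 60
  47 <= 60: advance i (no swap)
  37 <= 60: advance i (no swap)
  3 <= 60: advance i (no swap)
  52 <= 60: advance i (no swap)
Place pivot at 4: [47, 37, 3, 52, 60]

Partitioned: [47, 37, 3, 52, 60]


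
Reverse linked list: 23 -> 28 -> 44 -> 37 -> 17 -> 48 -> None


Step 1: curr=23, set curr.next=prev(None) | reversed so far: 23
Step 2: curr=28, set curr.next=prev(23) | reversed so far: 28 -> 23
Step 3: curr=44, set curr.next=prev(28) | reversed so far: 44 -> 28 -> 23
Step 4: curr=37, set curr.next=prev(44) | reversed so far: 37 -> 44 -> 28 -> 23
Step 5: curr=17, set curr.next=prev(37) | reversed so far: 17 -> 37 -> 44 -> 28 -> 23
Step 6: curr=48, set curr.next=prev(17) | reversed so far: 48 -> 17 -> 37 -> 44 -> 28 -> 23

48 -> 17 -> 37 -> 44 -> 28 -> 23 -> None


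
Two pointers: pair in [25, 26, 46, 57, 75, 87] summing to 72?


lo=0(25)+hi=5(87)=112
lo=0(25)+hi=4(75)=100
lo=0(25)+hi=3(57)=82
lo=0(25)+hi=2(46)=71
lo=1(26)+hi=2(46)=72

Yes: 26+46=72


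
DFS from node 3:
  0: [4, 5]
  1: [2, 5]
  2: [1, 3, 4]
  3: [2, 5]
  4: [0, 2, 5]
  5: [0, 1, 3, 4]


Visit 3, push [5, 2]
Visit 2, push [4, 1]
Visit 1, push [5]
Visit 5, push [4, 0]
Visit 0, push [4]
Visit 4, push []

DFS order: [3, 2, 1, 5, 0, 4]


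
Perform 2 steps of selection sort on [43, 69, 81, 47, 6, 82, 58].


Initial: [43, 69, 81, 47, 6, 82, 58]
Step 1: min=6 at 4
  Swap: [6, 69, 81, 47, 43, 82, 58]
Step 2: min=43 at 4
  Swap: [6, 43, 81, 47, 69, 82, 58]

After 2 steps: [6, 43, 81, 47, 69, 82, 58]


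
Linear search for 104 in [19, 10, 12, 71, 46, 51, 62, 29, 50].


i=0: 19!=104
i=1: 10!=104
i=2: 12!=104
i=3: 71!=104
i=4: 46!=104
i=5: 51!=104
i=6: 62!=104
i=7: 29!=104
i=8: 50!=104

Not found, 9 comps


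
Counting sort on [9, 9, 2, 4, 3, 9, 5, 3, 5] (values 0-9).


Input: [9, 9, 2, 4, 3, 9, 5, 3, 5]
Counts: [0, 0, 1, 2, 1, 2, 0, 0, 0, 3]

Sorted: [2, 3, 3, 4, 5, 5, 9, 9, 9]


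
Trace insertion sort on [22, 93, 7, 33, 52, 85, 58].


Initial: [22, 93, 7, 33, 52, 85, 58]
Insert 93: [22, 93, 7, 33, 52, 85, 58]
Insert 7: [7, 22, 93, 33, 52, 85, 58]
Insert 33: [7, 22, 33, 93, 52, 85, 58]
Insert 52: [7, 22, 33, 52, 93, 85, 58]
Insert 85: [7, 22, 33, 52, 85, 93, 58]
Insert 58: [7, 22, 33, 52, 58, 85, 93]

Sorted: [7, 22, 33, 52, 58, 85, 93]


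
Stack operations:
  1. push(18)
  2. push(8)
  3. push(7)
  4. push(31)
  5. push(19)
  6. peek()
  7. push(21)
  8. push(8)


push(18) -> [18]
push(8) -> [18, 8]
push(7) -> [18, 8, 7]
push(31) -> [18, 8, 7, 31]
push(19) -> [18, 8, 7, 31, 19]
peek()->19
push(21) -> [18, 8, 7, 31, 19, 21]
push(8) -> [18, 8, 7, 31, 19, 21, 8]

Final stack: [18, 8, 7, 31, 19, 21, 8]


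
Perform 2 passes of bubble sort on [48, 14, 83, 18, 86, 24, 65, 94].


Initial: [48, 14, 83, 18, 86, 24, 65, 94]
Pass 1: [14, 48, 18, 83, 24, 65, 86, 94] (4 swaps)
Pass 2: [14, 18, 48, 24, 65, 83, 86, 94] (3 swaps)

After 2 passes: [14, 18, 48, 24, 65, 83, 86, 94]


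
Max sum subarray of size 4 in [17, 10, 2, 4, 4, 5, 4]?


[0:4]: 33
[1:5]: 20
[2:6]: 15
[3:7]: 17

Max: 33 at [0:4]


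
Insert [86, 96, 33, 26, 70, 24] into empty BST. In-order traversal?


Insert 86: root
Insert 96: R from 86
Insert 33: L from 86
Insert 26: L from 86 -> L from 33
Insert 70: L from 86 -> R from 33
Insert 24: L from 86 -> L from 33 -> L from 26

In-order: [24, 26, 33, 70, 86, 96]


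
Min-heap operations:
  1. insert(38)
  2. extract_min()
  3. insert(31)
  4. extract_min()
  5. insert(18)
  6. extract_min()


insert(38) -> [38]
extract_min()->38, []
insert(31) -> [31]
extract_min()->31, []
insert(18) -> [18]
extract_min()->18, []

Final heap: []


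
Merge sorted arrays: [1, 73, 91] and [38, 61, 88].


Take 1 from A
Take 38 from B
Take 61 from B
Take 73 from A
Take 88 from B

Merged: [1, 38, 61, 73, 88, 91]


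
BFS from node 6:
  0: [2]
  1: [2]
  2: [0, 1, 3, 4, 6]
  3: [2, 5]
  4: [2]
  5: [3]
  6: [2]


Visit 6, enqueue [2]
Visit 2, enqueue [0, 1, 3, 4]
Visit 0, enqueue []
Visit 1, enqueue []
Visit 3, enqueue [5]
Visit 4, enqueue []
Visit 5, enqueue []

BFS order: [6, 2, 0, 1, 3, 4, 5]
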